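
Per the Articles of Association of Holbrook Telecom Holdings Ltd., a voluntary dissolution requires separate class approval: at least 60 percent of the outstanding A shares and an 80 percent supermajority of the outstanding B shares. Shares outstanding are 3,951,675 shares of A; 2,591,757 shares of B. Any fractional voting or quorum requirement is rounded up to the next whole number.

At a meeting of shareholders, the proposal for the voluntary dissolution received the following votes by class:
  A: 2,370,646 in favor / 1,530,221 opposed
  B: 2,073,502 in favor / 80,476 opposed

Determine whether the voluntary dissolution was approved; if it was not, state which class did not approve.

A: 3/5 of 3951675 = 2371005; 2,371,005 required, 2,370,646 in favor — not approved.
B: 4/5 of 2591757 = 2073405.60, rounded up to 2073406; 2,073,406 required, 2,073,502 in favor — approved.

Not approved — the A shares did not give the required vote.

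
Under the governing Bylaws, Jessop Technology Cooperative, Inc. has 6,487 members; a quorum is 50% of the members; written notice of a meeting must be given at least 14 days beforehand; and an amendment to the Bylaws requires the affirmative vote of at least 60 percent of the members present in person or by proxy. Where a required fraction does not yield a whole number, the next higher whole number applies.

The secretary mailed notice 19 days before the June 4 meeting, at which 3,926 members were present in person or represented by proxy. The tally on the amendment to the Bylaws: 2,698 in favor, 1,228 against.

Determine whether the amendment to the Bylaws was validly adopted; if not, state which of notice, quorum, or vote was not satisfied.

Notice: 19 days given; 14 required. Satisfied.
Quorum: 50% of 6,487 = 3,243.50, rounded up to 3,244; 3,926 present. Satisfied.
Vote: requires three-fifths of those present (3,926); 3/5 of 3926 = 2355.60, rounded up to 2356, so 2,356 needed; 2,698 in favor. Satisfied.

Valid — all requirements satisfied.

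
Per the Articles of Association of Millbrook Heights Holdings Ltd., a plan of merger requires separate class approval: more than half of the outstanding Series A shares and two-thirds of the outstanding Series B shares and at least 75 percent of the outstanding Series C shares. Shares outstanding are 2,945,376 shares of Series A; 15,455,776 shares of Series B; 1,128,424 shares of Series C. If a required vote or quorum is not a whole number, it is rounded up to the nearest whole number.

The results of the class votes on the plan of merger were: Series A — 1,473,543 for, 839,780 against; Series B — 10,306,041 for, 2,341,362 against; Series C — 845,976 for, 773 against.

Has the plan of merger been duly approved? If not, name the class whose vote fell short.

Series A: a majority of 2945376 is 1472689; 1,472,689 required, 1,473,543 in favor — approved.
Series B: 2/3 of 15455776 = 10303850.67, rounded up to 10303851; 10,303,851 required, 10,306,041 in favor — approved.
Series C: 3/4 of 1128424 = 846318; 846,318 required, 845,976 in favor — not approved.

Not approved — the Series C shares did not give the required vote.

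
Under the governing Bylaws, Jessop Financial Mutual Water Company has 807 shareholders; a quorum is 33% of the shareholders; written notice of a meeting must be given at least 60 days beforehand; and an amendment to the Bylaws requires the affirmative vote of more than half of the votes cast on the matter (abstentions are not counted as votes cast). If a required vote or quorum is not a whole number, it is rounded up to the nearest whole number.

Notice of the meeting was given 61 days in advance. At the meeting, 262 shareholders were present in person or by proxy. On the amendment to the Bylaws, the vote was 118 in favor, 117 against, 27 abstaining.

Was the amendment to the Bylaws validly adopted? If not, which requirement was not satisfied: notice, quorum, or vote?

Notice: 61 days given; 60 required. Satisfied.
Quorum: 33% of 807 = 266.31, rounded up to 267; 262 present. Not satisfied.
Vote: requires a majority of the votes cast (262 − 27 abstaining = 235); a majority of 235 is 118, so 118 needed; 118 in favor. Satisfied.

Invalid — quorum requirement not satisfied.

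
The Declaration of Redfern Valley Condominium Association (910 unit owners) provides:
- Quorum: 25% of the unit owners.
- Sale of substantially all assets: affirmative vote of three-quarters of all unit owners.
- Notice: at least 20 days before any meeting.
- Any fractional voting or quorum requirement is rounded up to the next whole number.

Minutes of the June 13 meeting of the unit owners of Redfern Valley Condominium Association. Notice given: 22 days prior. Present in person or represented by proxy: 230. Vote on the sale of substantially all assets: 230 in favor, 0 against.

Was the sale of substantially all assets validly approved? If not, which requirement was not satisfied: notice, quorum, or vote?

Notice: 22 days given; 20 required. Satisfied.
Quorum: 25% of 910 = 227.50, rounded up to 228; 230 present. Satisfied.
Vote: requires three-fourths of all unit owners (910); 3/4 of 910 = 682.50, rounded up to 683, so 683 needed; 230 in favor. Not satisfied.

Invalid — vote requirement not satisfied.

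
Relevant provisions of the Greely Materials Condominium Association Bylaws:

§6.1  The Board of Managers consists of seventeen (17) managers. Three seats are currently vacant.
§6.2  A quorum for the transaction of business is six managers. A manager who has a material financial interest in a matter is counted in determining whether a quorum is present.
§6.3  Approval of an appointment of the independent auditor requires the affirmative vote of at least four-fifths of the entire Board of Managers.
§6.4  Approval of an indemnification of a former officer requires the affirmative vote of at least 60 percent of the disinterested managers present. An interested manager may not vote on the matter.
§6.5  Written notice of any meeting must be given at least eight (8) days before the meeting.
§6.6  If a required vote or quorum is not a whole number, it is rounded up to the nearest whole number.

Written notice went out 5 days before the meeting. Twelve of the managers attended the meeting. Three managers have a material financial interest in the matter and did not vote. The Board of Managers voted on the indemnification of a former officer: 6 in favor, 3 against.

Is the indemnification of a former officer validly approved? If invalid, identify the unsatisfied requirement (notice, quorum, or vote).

Invalid — notice requirement not satisfied.

Notice: 5 days given; 8 required (5 < 8). Not satisfied.
Quorum: 12 present (interested managers count toward quorum); quorum is 6. Satisfied.
Vote: the indemnification of a former officer requires three-fifths of the disinterested managers present (12 − 3 = 9). 3/5 of 9 = 5.40, rounded up to 6, so 6 affirmative votes are needed; 6 voted in favor. Satisfied.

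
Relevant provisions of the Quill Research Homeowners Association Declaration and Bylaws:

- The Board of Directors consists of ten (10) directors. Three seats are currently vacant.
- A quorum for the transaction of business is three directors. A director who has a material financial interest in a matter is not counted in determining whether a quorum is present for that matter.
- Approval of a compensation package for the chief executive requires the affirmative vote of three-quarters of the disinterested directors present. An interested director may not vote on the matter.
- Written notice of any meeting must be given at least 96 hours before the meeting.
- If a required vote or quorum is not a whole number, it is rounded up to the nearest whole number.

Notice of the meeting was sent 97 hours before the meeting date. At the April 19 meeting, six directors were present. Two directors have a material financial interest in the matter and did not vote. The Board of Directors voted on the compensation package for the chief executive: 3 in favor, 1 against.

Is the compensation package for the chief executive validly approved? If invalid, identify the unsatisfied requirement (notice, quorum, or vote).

Valid — all requirements satisfied.

Notice: 97 hours given; 96 required (97 ≥ 96). Satisfied.
Quorum: 6 present, but the 2 interested directors do not count, leaving 4. Quorum is 3. Satisfied.
Vote: the compensation package for the chief executive requires three-fourths of the disinterested directors present (6 − 2 = 4). 3/4 of 4 = 3, so 3 affirmative votes are needed; 3 voted in favor. Satisfied.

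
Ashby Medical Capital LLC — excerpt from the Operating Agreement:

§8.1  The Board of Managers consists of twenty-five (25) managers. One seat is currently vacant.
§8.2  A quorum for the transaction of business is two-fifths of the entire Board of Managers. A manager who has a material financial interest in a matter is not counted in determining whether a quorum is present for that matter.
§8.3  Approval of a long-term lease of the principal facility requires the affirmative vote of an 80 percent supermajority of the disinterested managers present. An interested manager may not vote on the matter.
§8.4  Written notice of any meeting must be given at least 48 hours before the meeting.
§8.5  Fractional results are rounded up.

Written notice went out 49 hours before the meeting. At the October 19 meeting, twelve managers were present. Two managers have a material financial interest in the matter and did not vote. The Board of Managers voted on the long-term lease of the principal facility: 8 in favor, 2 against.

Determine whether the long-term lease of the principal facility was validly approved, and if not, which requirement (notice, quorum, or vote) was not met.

Valid — all requirements satisfied.

Notice: 49 hours given; 48 required (49 ≥ 48). Satisfied.
Quorum: 12 present, but the 2 interested managers do not count, leaving 10. Quorum is 10. Satisfied.
Vote: the long-term lease of the principal facility requires four-fifths of the disinterested managers present (12 − 2 = 10). 4/5 of 10 = 8, so 8 affirmative votes are needed; 8 voted in favor. Satisfied.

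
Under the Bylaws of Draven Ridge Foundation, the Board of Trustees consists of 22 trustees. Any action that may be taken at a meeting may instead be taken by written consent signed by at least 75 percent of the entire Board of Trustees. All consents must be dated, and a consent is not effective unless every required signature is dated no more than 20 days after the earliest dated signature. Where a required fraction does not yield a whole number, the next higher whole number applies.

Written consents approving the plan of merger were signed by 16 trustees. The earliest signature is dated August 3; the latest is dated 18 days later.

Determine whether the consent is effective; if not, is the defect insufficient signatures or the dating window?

Signatures required: at least 75 percent of 22 — 3/4 of 22 = 16.50, rounded up to 17, so 17 needed; 16 signed. Insufficient.
Dating window: the latest signature is 18 days after the earliest; the limit is 20 days. Within the window.

Not effective — insufficient signatures.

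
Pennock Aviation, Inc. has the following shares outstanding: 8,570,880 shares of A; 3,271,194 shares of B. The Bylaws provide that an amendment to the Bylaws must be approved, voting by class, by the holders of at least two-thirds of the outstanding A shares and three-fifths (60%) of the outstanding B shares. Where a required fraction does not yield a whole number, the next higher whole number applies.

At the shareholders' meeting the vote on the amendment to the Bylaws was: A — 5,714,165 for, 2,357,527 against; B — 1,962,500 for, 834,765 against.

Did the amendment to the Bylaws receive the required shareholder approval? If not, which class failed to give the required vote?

Not approved — the B shares did not give the required vote.

A: 2/3 of 8570880 = 5713920; 5,713,920 required, 5,714,165 in favor — approved.
B: 3/5 of 3271194 = 1962716.40, rounded up to 1962717; 1,962,717 required, 1,962,500 in favor — not approved.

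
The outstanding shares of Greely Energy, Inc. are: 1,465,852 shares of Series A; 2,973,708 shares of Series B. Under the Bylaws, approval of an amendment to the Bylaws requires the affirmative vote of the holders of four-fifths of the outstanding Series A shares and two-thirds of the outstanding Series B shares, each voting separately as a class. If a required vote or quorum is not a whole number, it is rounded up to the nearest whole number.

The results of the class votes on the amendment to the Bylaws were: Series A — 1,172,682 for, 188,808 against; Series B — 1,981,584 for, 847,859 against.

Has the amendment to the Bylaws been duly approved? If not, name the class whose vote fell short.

Not approved — the Series B shares did not give the required vote.

Series A: 4/5 of 1465852 = 1172681.60, rounded up to 1172682; 1,172,682 required, 1,172,682 in favor — approved.
Series B: 2/3 of 2973708 = 1982472; 1,982,472 required, 1,981,584 in favor — not approved.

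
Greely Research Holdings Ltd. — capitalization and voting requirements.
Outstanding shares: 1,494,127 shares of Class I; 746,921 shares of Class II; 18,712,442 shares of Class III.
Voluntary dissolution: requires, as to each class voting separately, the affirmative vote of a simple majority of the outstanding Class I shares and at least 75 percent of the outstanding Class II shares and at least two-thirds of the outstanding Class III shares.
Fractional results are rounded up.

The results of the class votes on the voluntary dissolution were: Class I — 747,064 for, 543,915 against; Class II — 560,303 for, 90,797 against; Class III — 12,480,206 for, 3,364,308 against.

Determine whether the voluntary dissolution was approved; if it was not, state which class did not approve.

Class I: a majority of 1494127 is 747064; 747,064 required, 747,064 in favor — approved.
Class II: 3/4 of 746921 = 560190.75, rounded up to 560191; 560,191 required, 560,303 in favor — approved.
Class III: 2/3 of 18712442 = 12474961.33, rounded up to 12474962; 12,474,962 required, 12,480,206 in favor — approved.

Approved — every class gave the required vote.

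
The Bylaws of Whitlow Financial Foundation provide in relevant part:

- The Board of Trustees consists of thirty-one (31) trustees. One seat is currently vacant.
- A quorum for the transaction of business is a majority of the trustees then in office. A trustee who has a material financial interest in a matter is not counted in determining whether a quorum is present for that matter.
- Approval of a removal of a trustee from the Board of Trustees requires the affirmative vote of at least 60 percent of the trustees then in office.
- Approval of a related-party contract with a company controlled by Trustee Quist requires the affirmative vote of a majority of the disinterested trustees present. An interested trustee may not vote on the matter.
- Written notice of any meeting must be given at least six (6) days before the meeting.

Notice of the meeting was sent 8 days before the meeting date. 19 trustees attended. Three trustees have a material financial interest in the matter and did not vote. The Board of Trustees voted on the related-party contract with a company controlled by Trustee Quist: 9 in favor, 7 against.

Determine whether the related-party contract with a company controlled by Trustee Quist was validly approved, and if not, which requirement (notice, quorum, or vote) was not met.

Valid — all requirements satisfied.

Notice: 8 days given; 6 required (8 ≥ 6). Satisfied.
Quorum: 19 present, but the 3 interested trustees do not count, leaving 16. Quorum is 16. Satisfied.
Vote: the related-party contract with a company controlled by Trustee Quist requires a majority of the disinterested trustees present (19 − 3 = 16). A majority of 16 is 9, so 9 affirmative votes are needed; 9 voted in favor. Satisfied.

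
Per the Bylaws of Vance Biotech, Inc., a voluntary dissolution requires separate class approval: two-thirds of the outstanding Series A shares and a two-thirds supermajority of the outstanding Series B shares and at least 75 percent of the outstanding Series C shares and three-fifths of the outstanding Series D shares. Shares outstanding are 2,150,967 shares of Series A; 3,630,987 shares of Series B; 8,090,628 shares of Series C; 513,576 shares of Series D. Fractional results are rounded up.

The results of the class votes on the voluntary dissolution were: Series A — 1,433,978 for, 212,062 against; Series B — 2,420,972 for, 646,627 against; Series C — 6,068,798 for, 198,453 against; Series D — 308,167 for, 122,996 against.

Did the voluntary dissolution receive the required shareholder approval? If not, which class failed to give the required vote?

Series A: 2/3 of 2150967 = 1433978; 1,433,978 required, 1,433,978 in favor — approved.
Series B: 2/3 of 3630987 = 2420658; 2,420,658 required, 2,420,972 in favor — approved.
Series C: 3/4 of 8090628 = 6067971; 6,067,971 required, 6,068,798 in favor — approved.
Series D: 3/5 of 513576 = 308145.60, rounded up to 308146; 308,146 required, 308,167 in favor — approved.

Approved — every class gave the required vote.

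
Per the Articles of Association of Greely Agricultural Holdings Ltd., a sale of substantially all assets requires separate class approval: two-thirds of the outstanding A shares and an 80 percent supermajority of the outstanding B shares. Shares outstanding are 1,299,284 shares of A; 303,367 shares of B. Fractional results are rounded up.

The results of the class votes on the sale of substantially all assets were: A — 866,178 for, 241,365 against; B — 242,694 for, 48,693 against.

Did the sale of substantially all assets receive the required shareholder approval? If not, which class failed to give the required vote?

A: 2/3 of 1299284 = 866189.33, rounded up to 866190; 866,190 required, 866,178 in favor — not approved.
B: 4/5 of 303367 = 242693.60, rounded up to 242694; 242,694 required, 242,694 in favor — approved.

Not approved — the A shares did not give the required vote.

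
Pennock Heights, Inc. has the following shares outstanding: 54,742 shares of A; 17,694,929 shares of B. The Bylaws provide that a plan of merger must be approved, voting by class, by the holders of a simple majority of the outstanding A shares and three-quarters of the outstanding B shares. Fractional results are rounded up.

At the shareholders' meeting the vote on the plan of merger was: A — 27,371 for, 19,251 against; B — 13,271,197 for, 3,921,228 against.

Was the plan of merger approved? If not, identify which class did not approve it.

Not approved — the A shares did not give the required vote.

A: a majority of 54742 is 27372; 27,372 required, 27,371 in favor — not approved.
B: 3/4 of 17694929 = 13271196.75, rounded up to 13271197; 13,271,197 required, 13,271,197 in favor — approved.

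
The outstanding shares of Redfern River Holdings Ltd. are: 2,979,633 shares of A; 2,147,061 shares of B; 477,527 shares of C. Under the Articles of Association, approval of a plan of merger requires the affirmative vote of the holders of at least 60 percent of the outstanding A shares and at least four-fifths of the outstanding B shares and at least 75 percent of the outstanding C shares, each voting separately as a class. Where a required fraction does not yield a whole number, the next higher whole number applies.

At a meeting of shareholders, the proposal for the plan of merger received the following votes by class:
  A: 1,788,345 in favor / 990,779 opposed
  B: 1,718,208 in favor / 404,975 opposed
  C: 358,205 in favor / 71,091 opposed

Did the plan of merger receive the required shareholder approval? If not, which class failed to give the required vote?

A: 3/5 of 2979633 = 1787779.80, rounded up to 1787780; 1,787,780 required, 1,788,345 in favor — approved.
B: 4/5 of 2147061 = 1717648.80, rounded up to 1717649; 1,717,649 required, 1,718,208 in favor — approved.
C: 3/4 of 477527 = 358145.25, rounded up to 358146; 358,146 required, 358,205 in favor — approved.

Approved — every class gave the required vote.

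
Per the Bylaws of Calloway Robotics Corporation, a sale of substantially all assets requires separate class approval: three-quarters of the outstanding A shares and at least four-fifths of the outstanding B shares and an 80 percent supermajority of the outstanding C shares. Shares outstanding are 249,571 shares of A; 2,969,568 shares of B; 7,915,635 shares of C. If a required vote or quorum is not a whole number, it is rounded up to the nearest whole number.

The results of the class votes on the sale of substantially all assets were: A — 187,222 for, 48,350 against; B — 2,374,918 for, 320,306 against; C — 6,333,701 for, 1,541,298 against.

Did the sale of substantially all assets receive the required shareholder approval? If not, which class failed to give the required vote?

Not approved — the B shares did not give the required vote.

A: 3/4 of 249571 = 187178.25, rounded up to 187179; 187,179 required, 187,222 in favor — approved.
B: 4/5 of 2969568 = 2375654.40, rounded up to 2375655; 2,375,655 required, 2,374,918 in favor — not approved.
C: 4/5 of 7915635 = 6332508; 6,332,508 required, 6,333,701 in favor — approved.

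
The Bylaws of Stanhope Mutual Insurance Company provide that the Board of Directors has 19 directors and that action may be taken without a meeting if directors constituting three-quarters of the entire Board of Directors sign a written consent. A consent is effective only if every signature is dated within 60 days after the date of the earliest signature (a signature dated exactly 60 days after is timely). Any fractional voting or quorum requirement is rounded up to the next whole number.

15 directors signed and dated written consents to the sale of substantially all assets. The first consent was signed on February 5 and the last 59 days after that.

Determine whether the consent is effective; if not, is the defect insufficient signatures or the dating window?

Effective — both the signature and dating-window requirements are satisfied.

Signatures required: three-quarters of 19 — 3/4 of 19 = 14.25, rounded up to 15, so 15 needed; 15 signed. Sufficient.
Dating window: the latest signature is 59 days after the earliest; the limit is 60 days. Within the window.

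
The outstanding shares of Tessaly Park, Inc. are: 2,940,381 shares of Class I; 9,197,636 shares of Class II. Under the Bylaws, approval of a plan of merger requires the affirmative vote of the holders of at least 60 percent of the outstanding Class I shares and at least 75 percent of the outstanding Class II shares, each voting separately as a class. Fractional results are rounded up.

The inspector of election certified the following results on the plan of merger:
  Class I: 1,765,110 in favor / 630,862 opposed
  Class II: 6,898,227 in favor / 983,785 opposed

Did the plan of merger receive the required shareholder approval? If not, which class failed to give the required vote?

Approved — every class gave the required vote.

Class I: 3/5 of 2940381 = 1764228.60, rounded up to 1764229; 1,764,229 required, 1,765,110 in favor — approved.
Class II: 3/4 of 9197636 = 6898227; 6,898,227 required, 6,898,227 in favor — approved.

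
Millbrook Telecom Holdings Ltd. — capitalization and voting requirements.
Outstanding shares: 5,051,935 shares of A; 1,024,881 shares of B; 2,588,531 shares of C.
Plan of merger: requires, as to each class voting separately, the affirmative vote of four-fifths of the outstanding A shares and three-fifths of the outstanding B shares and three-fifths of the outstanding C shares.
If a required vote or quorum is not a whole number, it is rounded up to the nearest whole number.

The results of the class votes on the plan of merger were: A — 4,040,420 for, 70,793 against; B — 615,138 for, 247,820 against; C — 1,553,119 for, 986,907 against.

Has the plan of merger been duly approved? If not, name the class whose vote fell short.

Not approved — the A shares did not give the required vote.

A: 4/5 of 5051935 = 4041548; 4,041,548 required, 4,040,420 in favor — not approved.
B: 3/5 of 1024881 = 614928.60, rounded up to 614929; 614,929 required, 615,138 in favor — approved.
C: 3/5 of 2588531 = 1553118.60, rounded up to 1553119; 1,553,119 required, 1,553,119 in favor — approved.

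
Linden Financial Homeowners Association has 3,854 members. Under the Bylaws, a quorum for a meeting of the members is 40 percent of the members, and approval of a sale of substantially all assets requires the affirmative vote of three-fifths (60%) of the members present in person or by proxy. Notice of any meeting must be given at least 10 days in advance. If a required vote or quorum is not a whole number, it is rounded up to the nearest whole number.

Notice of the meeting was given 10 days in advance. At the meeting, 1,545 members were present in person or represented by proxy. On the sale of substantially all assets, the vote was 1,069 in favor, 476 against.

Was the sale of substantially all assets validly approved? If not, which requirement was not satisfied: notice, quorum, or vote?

Notice: 10 days given; 10 required. Satisfied.
Quorum: 40% of 3,854 = 1,541.60, rounded up to 1,542; 1,545 present. Satisfied.
Vote: requires three-fifths of those present (1,545); 3/5 of 1545 = 927, so 927 needed; 1,069 in favor. Satisfied.

Valid — all requirements satisfied.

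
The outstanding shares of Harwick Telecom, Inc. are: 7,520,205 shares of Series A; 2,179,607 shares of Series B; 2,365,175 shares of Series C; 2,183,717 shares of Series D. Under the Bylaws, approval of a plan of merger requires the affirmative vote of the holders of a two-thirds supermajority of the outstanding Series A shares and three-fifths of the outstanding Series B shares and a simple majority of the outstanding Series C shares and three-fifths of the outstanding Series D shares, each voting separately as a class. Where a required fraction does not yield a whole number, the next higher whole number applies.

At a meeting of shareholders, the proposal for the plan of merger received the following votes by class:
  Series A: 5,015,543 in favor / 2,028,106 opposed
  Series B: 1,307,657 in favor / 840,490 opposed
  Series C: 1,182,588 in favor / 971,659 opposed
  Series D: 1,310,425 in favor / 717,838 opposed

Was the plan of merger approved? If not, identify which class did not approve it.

Series A: 2/3 of 7520205 = 5013470; 5,013,470 required, 5,015,543 in favor — approved.
Series B: 3/5 of 2179607 = 1307764.20, rounded up to 1307765; 1,307,765 required, 1,307,657 in favor — not approved.
Series C: a majority of 2365175 is 1182588; 1,182,588 required, 1,182,588 in favor — approved.
Series D: 3/5 of 2183717 = 1310230.20, rounded up to 1310231; 1,310,231 required, 1,310,425 in favor — approved.

Not approved — the Series B shares did not give the required vote.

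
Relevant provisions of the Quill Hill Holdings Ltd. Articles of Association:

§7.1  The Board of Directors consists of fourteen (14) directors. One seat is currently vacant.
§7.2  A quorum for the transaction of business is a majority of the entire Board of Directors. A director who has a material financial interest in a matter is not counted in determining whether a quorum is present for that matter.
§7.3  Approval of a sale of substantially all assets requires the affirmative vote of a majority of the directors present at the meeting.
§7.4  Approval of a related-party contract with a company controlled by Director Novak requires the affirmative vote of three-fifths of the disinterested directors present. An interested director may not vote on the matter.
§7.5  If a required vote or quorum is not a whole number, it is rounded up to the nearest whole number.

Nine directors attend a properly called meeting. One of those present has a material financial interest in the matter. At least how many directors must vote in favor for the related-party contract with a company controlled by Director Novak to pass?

The related-party contract with a company controlled by Director Novak requires three-fifths of the disinterested directors present (9 − 1 = 8).
3/5 of 8 = 4.80, rounded up to 5.

5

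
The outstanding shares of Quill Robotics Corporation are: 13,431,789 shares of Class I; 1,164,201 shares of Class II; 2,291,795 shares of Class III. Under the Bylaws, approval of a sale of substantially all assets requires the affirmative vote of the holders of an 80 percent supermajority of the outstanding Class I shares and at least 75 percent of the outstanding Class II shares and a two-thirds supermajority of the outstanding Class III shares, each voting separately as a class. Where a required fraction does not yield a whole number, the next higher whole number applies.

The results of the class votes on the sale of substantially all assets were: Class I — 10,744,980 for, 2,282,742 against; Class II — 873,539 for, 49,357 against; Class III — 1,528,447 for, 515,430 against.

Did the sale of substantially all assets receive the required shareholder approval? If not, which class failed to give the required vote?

Not approved — the Class I shares did not give the required vote.

Class I: 4/5 of 13431789 = 10745431.20, rounded up to 10745432; 10,745,432 required, 10,744,980 in favor — not approved.
Class II: 3/4 of 1164201 = 873150.75, rounded up to 873151; 873,151 required, 873,539 in favor — approved.
Class III: 2/3 of 2291795 = 1527863.33, rounded up to 1527864; 1,527,864 required, 1,528,447 in favor — approved.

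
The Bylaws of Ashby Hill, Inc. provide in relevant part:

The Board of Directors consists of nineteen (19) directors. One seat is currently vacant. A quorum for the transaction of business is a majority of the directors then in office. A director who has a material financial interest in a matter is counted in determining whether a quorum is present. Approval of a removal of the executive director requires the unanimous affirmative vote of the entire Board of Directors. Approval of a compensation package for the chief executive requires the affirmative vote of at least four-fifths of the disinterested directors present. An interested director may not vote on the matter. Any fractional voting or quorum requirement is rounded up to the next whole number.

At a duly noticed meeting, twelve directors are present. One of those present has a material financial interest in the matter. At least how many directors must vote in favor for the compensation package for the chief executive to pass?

The compensation package for the chief executive requires four-fifths of the disinterested directors present (12 − 1 = 11).
4/5 of 11 = 8.80, rounded up to 9.

9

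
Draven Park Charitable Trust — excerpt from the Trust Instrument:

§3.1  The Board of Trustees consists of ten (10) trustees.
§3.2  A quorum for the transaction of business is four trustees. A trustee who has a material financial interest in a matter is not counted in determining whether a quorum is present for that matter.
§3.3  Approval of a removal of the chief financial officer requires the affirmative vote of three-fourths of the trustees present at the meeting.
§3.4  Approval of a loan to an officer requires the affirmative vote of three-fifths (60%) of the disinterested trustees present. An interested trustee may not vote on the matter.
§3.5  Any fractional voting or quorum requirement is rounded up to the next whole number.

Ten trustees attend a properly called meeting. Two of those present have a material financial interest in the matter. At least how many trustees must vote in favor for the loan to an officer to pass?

5

The loan to an officer requires three-fifths of the disinterested trustees present (10 − 2 = 8).
3/5 of 8 = 4.80, rounded up to 5.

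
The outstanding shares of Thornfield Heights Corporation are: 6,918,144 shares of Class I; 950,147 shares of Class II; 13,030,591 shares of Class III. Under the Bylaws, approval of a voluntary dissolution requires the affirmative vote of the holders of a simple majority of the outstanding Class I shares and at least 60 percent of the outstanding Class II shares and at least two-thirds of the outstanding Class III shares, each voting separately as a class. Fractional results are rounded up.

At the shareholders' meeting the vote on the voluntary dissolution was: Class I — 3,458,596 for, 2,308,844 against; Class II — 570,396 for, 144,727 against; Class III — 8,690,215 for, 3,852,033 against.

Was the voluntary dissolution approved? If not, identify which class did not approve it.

Not approved — the Class I shares did not give the required vote.

Class I: a majority of 6918144 is 3459073; 3,459,073 required, 3,458,596 in favor — not approved.
Class II: 3/5 of 950147 = 570088.20, rounded up to 570089; 570,089 required, 570,396 in favor — approved.
Class III: 2/3 of 13030591 = 8687060.67, rounded up to 8687061; 8,687,061 required, 8,690,215 in favor — approved.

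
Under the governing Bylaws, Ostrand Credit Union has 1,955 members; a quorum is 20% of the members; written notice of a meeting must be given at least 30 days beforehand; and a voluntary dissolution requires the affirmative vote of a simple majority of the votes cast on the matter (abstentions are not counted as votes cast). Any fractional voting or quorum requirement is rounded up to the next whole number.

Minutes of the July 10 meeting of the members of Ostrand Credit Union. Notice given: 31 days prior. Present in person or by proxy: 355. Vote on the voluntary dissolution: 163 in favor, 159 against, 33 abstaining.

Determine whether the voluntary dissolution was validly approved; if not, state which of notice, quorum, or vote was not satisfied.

Invalid — quorum requirement not satisfied.

Notice: 31 days given; 30 required. Satisfied.
Quorum: 20% of 1,955 = 391; 355 present. Not satisfied.
Vote: requires a majority of the votes cast (355 − 33 abstaining = 322); a majority of 322 is 162, so 162 needed; 163 in favor. Satisfied.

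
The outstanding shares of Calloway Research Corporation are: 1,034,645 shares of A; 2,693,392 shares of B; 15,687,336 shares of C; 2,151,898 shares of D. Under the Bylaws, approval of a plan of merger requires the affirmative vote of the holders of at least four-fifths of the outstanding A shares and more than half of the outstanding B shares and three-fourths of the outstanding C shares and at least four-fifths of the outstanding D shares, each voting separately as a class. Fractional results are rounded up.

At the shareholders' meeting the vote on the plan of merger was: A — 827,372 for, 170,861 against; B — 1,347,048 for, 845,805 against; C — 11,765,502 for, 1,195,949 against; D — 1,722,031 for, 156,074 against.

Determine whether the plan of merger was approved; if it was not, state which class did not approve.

Not approved — the A shares did not give the required vote.

A: 4/5 of 1034645 = 827716; 827,716 required, 827,372 in favor — not approved.
B: a majority of 2693392 is 1346697; 1,346,697 required, 1,347,048 in favor — approved.
C: 3/4 of 15687336 = 11765502; 11,765,502 required, 11,765,502 in favor — approved.
D: 4/5 of 2151898 = 1721518.40, rounded up to 1721519; 1,721,519 required, 1,722,031 in favor — approved.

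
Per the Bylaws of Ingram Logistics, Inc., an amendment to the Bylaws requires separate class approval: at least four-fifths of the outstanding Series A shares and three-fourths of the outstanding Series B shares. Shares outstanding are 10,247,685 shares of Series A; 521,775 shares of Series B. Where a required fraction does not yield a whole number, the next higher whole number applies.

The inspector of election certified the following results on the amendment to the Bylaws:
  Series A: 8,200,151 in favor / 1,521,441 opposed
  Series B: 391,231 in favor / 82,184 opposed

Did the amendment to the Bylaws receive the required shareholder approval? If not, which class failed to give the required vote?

Series A: 4/5 of 10247685 = 8198148; 8,198,148 required, 8,200,151 in favor — approved.
Series B: 3/4 of 521775 = 391331.25, rounded up to 391332; 391,332 required, 391,231 in favor — not approved.

Not approved — the Series B shares did not give the required vote.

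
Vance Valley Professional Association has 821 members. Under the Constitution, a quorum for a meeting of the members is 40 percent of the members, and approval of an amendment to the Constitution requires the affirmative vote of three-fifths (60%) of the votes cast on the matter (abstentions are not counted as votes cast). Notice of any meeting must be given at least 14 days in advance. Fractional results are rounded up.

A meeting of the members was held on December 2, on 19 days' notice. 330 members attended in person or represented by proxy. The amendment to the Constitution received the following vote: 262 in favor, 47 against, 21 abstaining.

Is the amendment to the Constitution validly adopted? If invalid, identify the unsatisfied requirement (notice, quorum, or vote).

Valid — all requirements satisfied.

Notice: 19 days given; 14 required. Satisfied.
Quorum: 40% of 821 = 328.40, rounded up to 329; 330 present. Satisfied.
Vote: requires three-fifths of the votes cast (330 − 21 abstaining = 309); 3/5 of 309 = 185.40, rounded up to 186, so 186 needed; 262 in favor. Satisfied.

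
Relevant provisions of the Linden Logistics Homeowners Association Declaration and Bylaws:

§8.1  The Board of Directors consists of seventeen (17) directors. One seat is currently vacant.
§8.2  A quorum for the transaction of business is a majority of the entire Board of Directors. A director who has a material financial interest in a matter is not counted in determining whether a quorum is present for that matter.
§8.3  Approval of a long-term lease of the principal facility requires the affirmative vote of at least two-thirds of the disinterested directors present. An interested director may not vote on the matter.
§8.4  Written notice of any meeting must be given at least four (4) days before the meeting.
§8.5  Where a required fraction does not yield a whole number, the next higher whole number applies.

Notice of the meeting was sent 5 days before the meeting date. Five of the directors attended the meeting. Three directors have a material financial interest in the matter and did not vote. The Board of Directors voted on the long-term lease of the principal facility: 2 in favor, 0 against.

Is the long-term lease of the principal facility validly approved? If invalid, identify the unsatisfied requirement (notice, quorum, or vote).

Invalid — quorum requirement not satisfied.

Notice: 5 days given; 4 required (5 ≥ 4). Satisfied.
Quorum: 5 present, but the 3 interested directors do not count, leaving 2. Quorum is 9. Not satisfied.
Vote: the long-term lease of the principal facility requires two-thirds of the disinterested directors present (5 − 3 = 2). 2/3 of 2 = 1.33, rounded up to 2, so 2 affirmative votes are needed; 2 voted in favor. Satisfied. (Moot — without a quorum no business can be validly transacted.)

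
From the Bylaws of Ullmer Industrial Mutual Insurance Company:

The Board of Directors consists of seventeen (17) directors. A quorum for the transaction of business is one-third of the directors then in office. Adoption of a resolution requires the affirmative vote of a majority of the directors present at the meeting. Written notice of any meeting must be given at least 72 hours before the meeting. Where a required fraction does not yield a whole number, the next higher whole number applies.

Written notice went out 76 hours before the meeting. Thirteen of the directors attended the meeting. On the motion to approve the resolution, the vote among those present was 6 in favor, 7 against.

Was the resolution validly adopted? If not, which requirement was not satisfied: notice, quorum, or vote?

Notice: 76 hours given; 72 required (76 ≥ 72). Satisfied.
Quorum: 13 present; quorum is 6. Satisfied.
Vote: the resolution requires a majority of the directors present (13). A majority of 13 is 7, so 7 affirmative votes are needed; 6 voted in favor. Not satisfied.

Invalid — vote requirement not satisfied.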